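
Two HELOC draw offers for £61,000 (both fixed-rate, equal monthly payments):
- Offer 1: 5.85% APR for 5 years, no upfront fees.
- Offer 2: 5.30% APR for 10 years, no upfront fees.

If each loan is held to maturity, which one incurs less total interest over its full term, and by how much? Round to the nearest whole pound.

Offer 1: monthly rate = 5.85%/12 = 0.0048750; payment = 61,000 × 0.0048750 / (1 − (1+0.0048750)^−60) = £1,175.05.
Total interest on Offer 1 = 60 × £1,175.05 − £61,000 = £9,503.00.
Offer 2: at 5.30% the monthly rate is 0.0044167, so the payment is 61,000 × 0.0044167 / (1 − 1.0044167^−120) = £655.98.
Total interest on Offer 2 = 120 × £655.98 − £61,000 = £17,717.60.
Offer 1 is lower by £8,214.60.

Offer 1 by £8,215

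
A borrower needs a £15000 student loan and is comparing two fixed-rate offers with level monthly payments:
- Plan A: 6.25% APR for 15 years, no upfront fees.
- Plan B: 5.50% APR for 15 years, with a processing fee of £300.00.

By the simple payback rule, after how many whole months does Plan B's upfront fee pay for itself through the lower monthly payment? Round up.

Plan A: at 6.25% the monthly rate is 0.0052083, so the payment is 15,000 × 0.0052083 / (1 − 1.0052083^−180) = £128.61.
Plan B: at 5.50% the monthly rate is 0.0045833, so the payment is 15,000 × 0.0045833 / (1 − 1.0045833^−180) = £122.56.
Monthly savings = £128.61 − £122.56 = £6.05.
Break-even = £300.00 / £6.05 = 49.59 → 50 months.

50 months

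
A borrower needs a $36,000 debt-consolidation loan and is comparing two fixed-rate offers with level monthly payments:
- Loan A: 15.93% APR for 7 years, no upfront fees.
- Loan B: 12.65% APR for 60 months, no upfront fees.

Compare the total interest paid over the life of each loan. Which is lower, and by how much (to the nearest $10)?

Loan B by $11,180

Loan A: monthly rate = 15.93%/12 = 0.0132750; payment = 36,000 × 0.0132750 / (1 − (1+0.0132750)^−84) = $713.60.
Total interest on Loan A = 84 × $713.60 − $36,000 = $23,942.40.
Loan B: monthly rate = 12.65%/12 = 0.0105417; payment = 36,000 × 0.0105417 / (1 − (1+0.0105417)^−60) = $812.68.
Total interest on Loan B = 60 × $812.68 − $36,000 = $12,760.80.
Loan B is lower by $11,181.60.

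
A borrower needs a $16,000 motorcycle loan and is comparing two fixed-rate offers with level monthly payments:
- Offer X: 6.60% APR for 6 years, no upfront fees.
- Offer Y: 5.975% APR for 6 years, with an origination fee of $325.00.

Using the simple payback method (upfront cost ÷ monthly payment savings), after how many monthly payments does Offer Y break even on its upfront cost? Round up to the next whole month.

Offer X: at 6.60% the monthly rate is 0.0055000, so the payment is 16,000 × 0.0055000 / (1 − 1.0055000^−72) = $269.72.
Offer Y: monthly rate = 5.975%/12 = 0.0049792; payment = 16,000 × 0.0049792 / (1 − (1+0.0049792)^−72) = $264.98.
Monthly savings = $269.72 − $264.98 = $4.74.
Break-even = $325.00 / $4.74 = 68.57 → 69 months.

69 months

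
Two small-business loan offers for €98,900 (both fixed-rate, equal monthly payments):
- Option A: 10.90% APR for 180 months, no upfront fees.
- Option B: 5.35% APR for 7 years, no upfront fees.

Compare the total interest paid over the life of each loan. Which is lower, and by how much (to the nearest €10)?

Option B by €82,430

Option A: at 10.90% the monthly rate is 0.0090833, so the payment is 98,900 × 0.0090833 / (1 − 1.0090833^−180) = €1,117.89.
Total interest on Option A = 180 × €1,117.89 − €98,900 = €102,320.20.
Option B: monthly rate = 5.35%/12 = 0.0044583; payment = 98,900 × 0.0044583 / (1 − (1+0.0044583)^−84) = €1,414.17.
Total interest on Option B = 84 × €1,414.17 − €98,900 = €19,890.28.
Option B is lower by €82,429.92.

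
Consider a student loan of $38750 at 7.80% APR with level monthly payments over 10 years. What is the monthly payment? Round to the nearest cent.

Monthly rate = 7.8%/12 = 0.0065000; payment = 38,750 × 0.0065000 / (1 − (1+0.0065000)^−120) = $466.06.

$466.06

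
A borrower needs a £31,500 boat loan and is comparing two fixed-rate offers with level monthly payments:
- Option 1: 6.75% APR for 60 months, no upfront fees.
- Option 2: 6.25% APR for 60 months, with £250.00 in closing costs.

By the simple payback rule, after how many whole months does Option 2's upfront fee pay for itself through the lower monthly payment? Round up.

34 months

Option 1: at 6.75% the monthly rate is 0.0056250, so the payment is 31,500 × 0.0056250 / (1 − 1.0056250^−60) = £620.03.
Option 2: at 6.25% the monthly rate is 0.0052083, so the payment is 31,500 × 0.0052083 / (1 − 1.0052083^−60) = £612.65.
Monthly savings = £620.03 − £612.65 = £7.38.
Break-even = £250.00 / £7.38 = 33.88 → 34 months.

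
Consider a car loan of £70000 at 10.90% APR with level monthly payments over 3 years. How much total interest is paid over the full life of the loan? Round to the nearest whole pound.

£12,382

At 10.90% the monthly rate is 0.0090833, so the payment is 70,000 × 0.0090833 / (1 − 1.0090833^−36) = £2,288.40.
Total paid = 36 × £2,288.40 = £82,382.40; interest = £82,382.40 − £70,000 = £12,382.40.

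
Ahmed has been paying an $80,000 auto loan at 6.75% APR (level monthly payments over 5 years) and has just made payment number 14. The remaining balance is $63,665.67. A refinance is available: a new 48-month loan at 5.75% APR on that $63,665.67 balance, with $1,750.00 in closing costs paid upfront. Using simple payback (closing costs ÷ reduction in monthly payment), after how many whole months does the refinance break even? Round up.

21 months

Current payment = 80,000 × 6.75%/12 / (1 − (1+0.0056250)^−60) = $1,574.68.
Refinanced payment = 63,665.67 × 0.0047917 / (1 − (1+0.0047917)^−48) = $1,487.90.
Monthly savings = $1,574.68 − $1,487.90 = $86.78.
Break-even = $1,750.00 / $86.78 = 20.17 → 21 months.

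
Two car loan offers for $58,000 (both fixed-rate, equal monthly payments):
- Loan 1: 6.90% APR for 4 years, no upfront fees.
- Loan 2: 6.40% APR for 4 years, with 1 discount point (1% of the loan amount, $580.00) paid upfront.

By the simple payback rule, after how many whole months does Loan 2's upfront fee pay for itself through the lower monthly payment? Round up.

Loan 1: at 6.90% the monthly rate is 0.0057500, so the payment is 58,000 × 0.0057500 / (1 − 1.0057500^−48) = $1,386.19.
Loan 2: monthly rate = 6.4%/12 = 0.0053333; payment = 58,000 × 0.0053333 / (1 − (1+0.0053333)^−48) = $1,372.79.
Monthly savings = $1,386.19 − $1,372.79 = $13.40.
Break-even = $580.00 / $13.40 = 43.28 → 44 months.

44 months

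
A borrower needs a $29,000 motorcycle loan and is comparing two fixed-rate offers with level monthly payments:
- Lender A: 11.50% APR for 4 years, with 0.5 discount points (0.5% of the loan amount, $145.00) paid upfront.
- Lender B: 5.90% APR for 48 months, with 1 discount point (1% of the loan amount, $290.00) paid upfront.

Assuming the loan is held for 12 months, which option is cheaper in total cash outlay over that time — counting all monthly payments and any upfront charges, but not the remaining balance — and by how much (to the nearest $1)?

Lender B by $777

Lender A: at 11.50% the monthly rate is 0.0095833, so the payment is 29,000 × 0.0095833 / (1 − 1.0095833^−48) = $756.58.
Lender B: at 5.90% the monthly rate is 0.0049167, so the payment is 29,000 × 0.0049167 / (1 − 1.0049167^−48) = $679.74.
Over 12 months: Lender A costs 12 × $756.58 + $145.00 = $9,223.96; Lender B costs 12 × $679.74 + $290.00 = $8,446.88.
Lender B is cheaper by $9,223.96 − $8,446.88 = $777.08.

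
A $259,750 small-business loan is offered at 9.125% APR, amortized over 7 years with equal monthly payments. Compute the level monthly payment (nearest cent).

$4,195.63

At 9.125% the monthly rate is 0.0076042, so the payment is 259,750 × 0.0076042 / (1 − 1.0076042^−84) = $4,195.63.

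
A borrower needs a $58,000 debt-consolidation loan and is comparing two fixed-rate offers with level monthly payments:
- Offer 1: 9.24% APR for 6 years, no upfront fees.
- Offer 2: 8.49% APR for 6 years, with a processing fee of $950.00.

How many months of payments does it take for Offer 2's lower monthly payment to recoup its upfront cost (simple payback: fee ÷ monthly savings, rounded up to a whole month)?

45 months

Offer 1: monthly rate = 9.24%/12 = 0.0077000; payment = 58,000 × 0.0077000 / (1 − (1+0.0077000)^−72) = $1,052.40.
Offer 2: at 8.49% the monthly rate is 0.0070750, so the payment is 58,000 × 0.0070750 / (1 − 1.0070750^−72) = $1,030.86.
Monthly savings = $1,052.40 − $1,030.86 = $21.54.
Break-even = $950.00 / $21.54 = 44.10 → 45 months.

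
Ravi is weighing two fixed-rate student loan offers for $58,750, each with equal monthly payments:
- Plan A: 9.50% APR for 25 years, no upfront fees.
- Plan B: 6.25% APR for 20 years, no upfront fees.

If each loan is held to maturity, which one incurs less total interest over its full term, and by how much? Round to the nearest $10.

Plan B by $50,930

Plan A: at 9.50% the monthly rate is 0.0079167, so the payment is 58,750 × 0.0079167 / (1 − 1.0079167^−300) = $513.30.
Total interest on Plan A = 300 × $513.30 − $58,750 = $95,240.00.
Plan B: at 6.25% the monthly rate is 0.0052083, so the payment is 58,750 × 0.0052083 / (1 − 1.0052083^−240) = $429.42.
Total interest on Plan B = 240 × $429.42 − $58,750 = $44,310.80.
Plan B is lower by $50,929.20.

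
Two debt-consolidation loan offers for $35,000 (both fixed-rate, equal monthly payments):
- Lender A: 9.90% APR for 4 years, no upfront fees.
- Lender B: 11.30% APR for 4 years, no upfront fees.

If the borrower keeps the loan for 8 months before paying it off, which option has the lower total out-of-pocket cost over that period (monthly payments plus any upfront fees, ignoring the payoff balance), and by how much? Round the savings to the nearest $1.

Lender A: at 9.90% the monthly rate is 0.0082500, so the payment is 35,000 × 0.0082500 / (1 − 1.0082500^−48) = $886.01.
Lender B: at 11.30% the monthly rate is 0.0094167, so the payment is 35,000 × 0.0094167 / (1 − 1.0094167^−48) = $909.70.
Over 8 months: Lender A costs 8 × $886.01 = $7,088.08; Lender B costs 8 × $909.70 = $7,277.60.
Lender A is cheaper by $7,277.60 − $7,088.08 = $189.52.

Lender A by $190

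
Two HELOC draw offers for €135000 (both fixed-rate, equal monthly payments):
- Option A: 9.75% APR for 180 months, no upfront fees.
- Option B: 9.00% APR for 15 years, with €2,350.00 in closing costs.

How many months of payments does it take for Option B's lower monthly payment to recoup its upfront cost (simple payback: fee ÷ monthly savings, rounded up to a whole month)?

39 months

Option A: monthly rate = 9.75%/12 = 0.0081250; payment = 135,000 × 0.0081250 / (1 − (1+0.0081250)^−180) = €1,430.14.
Option B: at 9.00% the monthly rate is 0.0075000, so the payment is 135,000 × 0.0075000 / (1 − 1.0075000^−180) = €1,369.26.
Monthly savings = €1,430.14 − €1,369.26 = €60.88.
Break-even = €2,350.00 / €60.88 = 38.60 → 39 months.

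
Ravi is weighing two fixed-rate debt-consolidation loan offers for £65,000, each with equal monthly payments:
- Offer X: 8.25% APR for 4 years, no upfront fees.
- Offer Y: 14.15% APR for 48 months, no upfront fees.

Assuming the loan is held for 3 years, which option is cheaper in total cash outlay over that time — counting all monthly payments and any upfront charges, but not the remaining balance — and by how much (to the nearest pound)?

Offer X by £6,719

Offer X: at 8.25% the monthly rate is 0.0068750, so the payment is 65,000 × 0.0068750 / (1 − 1.0068750^−48) = £1,594.48.
Offer Y: monthly rate = 14.15%/12 = 0.0117917; payment = 65,000 × 0.0117917 / (1 − (1+0.0117917)^−48) = £1,781.12.
Over 36 months: Offer X costs 36 × £1,594.48 = £57,401.28; Offer Y costs 36 × £1,781.12 = £64,120.32.
Offer X is cheaper by £64,120.32 − £57,401.28 = £6,719.04.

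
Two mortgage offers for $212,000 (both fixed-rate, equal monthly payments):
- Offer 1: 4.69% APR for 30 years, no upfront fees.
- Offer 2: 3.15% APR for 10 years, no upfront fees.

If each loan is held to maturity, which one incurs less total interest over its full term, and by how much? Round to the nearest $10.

Offer 1: monthly rate = 4.69%/12 = 0.0039083; payment = 212,000 × 0.0039083 / (1 − (1+0.0039083)^−360) = $1,098.24.
Total interest on Offer 1 = 360 × $1,098.24 − $212,000 = $183,366.40.
Offer 2: at 3.15% the monthly rate is 0.0026250, so the payment is 212,000 × 0.0026250 / (1 − 1.0026250^−120) = $2,061.80.
Total interest on Offer 2 = 120 × $2,061.80 − $212,000 = $35,416.00.
Offer 2 is lower by $147,950.40.

Offer 2 by $147,950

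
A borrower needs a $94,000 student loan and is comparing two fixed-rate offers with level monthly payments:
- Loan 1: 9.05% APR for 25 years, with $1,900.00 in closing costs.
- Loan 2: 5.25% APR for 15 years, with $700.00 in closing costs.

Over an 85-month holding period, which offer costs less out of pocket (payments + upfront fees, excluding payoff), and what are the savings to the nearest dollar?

Loan 2 by $4,296

Loan 1: at 9.05% the monthly rate is 0.0075417, so the payment is 94,000 × 0.0075417 / (1 − 1.0075417^−300) = $792.07.
Loan 2: monthly rate = 5.25%/12 = 0.0043750; payment = 94,000 × 0.0043750 / (1 − (1+0.0043750)^−180) = $755.65.
Over 85 months: Loan 1 costs 85 × $792.07 + $1,900.00 = $69,225.95; Loan 2 costs 85 × $755.65 + $700.00 = $64,930.25.
Loan 2 is cheaper by $69,225.95 − $64,930.25 = $4,295.70.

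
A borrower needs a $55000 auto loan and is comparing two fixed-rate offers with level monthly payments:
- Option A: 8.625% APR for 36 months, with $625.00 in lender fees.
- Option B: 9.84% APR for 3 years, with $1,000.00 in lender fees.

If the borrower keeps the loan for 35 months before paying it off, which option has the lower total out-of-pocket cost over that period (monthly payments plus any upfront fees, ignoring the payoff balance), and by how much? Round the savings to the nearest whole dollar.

Option A by $1,466

Option A: monthly rate = 8.625%/12 = 0.0071875; payment = 55,000 × 0.0071875 / (1 − (1+0.0071875)^−36) = $1,739.40.
Option B: at 9.84% the monthly rate is 0.0082000, so the payment is 55,000 × 0.0082000 / (1 − 1.0082000^−36) = $1,770.57.
Over 35 months: Option A costs 35 × $1,739.40 + $625.00 = $61,504.00; Option B costs 35 × $1,770.57 + $1,000.00 = $62,969.95.
Option A is cheaper by $62,969.95 − $61,504.00 = $1,465.95.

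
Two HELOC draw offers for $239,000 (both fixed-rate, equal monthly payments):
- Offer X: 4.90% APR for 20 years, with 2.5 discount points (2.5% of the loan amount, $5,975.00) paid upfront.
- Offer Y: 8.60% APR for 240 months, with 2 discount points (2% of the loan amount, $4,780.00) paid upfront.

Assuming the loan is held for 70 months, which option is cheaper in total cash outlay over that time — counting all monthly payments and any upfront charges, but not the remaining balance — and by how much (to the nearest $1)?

Offer X by $35,564

Offer X: monthly rate = 4.9%/12 = 0.0040833; payment = 239,000 × 0.0040833 / (1 − (1+0.0040833)^−240) = $1,564.12.
Offer Y: at 8.60% the monthly rate is 0.0071667, so the payment is 239,000 × 0.0071667 / (1 − 1.0071667^−240) = $2,089.25.
Over 70 months: Offer X costs 70 × $1,564.12 + $5,975.00 = $115,463.40; Offer Y costs 70 × $2,089.25 + $4,780.00 = $151,027.50.
Offer X is cheaper by $151,027.50 − $115,463.40 = $35,564.10.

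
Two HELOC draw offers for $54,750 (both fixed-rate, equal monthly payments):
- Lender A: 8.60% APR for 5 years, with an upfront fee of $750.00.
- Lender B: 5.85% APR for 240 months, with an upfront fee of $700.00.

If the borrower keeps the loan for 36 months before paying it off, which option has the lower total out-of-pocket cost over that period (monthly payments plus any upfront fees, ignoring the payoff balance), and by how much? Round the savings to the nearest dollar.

Lender B by $26,632

Lender A: at 8.60% the monthly rate is 0.0071667, so the payment is 54,750 × 0.0071667 / (1 − 1.0071667^−60) = $1,125.92.
Lender B: monthly rate = 5.85%/12 = 0.0048750; payment = 54,750 × 0.0048750 / (1 − (1+0.0048750)^−240) = $387.52.
Over 36 months: Lender A costs 36 × $1,125.92 + $750.00 = $41,283.12; Lender B costs 36 × $387.52 + $700.00 = $14,650.72.
Lender B is cheaper by $41,283.12 − $14,650.72 = $26,632.40.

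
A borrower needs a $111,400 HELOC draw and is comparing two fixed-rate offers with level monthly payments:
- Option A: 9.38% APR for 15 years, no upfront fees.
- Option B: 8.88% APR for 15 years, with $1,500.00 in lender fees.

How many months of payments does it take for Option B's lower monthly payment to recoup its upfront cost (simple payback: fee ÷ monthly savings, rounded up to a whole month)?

Option A: monthly rate = 9.38%/12 = 0.0078167; payment = 111,400 × 0.0078167 / (1 − (1+0.0078167)^−180) = $1,155.21.
Option B: monthly rate = 8.88%/12 = 0.0074000; payment = 111,400 × 0.0074000 / (1 − (1+0.0074000)^−180) = $1,121.95.
Monthly savings = $1,155.21 − $1,121.95 = $33.26.
Break-even = $1,500.00 / $33.26 = 45.10 → 46 months.

46 months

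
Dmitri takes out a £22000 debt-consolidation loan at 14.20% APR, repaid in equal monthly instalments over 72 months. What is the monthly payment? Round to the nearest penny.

Monthly rate = 14.2%/12 = 0.0118333; payment = 22,000 × 0.0118333 / (1 − (1+0.0118333)^−72) = £455.69.

£455.69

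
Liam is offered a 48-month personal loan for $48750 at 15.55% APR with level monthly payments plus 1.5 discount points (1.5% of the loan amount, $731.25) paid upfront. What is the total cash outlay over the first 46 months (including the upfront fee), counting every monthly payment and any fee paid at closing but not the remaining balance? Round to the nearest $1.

$63,769

At 15.55% the monthly rate is 0.0129583, so the payment is 48,750 × 0.0129583 / (1 − 1.0129583^−48) = $1,370.38.
Total outlay = 46 × $1,370.38 + $731.25 = $63,768.73.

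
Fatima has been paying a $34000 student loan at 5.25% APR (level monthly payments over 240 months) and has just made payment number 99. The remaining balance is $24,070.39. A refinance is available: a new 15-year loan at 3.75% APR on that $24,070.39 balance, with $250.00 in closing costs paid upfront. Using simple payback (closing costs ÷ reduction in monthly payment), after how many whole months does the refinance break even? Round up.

5 months

Current payment = 34,000 × 5.25%/12 / (1 − (1+0.0043750)^−240) = $229.11.
Refinanced payment = 24,070.39 × 0.0031250 / (1 − (1+0.0031250)^−180) = $175.05.
Monthly savings = $229.11 − $175.05 = $54.06.
Break-even = $250.00 / $54.06 = 4.62 → 5 months.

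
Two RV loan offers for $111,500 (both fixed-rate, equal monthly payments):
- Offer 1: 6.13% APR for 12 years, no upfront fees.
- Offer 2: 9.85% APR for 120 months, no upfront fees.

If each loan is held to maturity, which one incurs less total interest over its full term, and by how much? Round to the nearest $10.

Offer 1 by $17,940

Offer 1: at 6.13% the monthly rate is 0.0051083, so the payment is 111,500 × 0.0051083 / (1 − 1.0051083^−144) = $1,095.59.
Total interest on Offer 1 = 144 × $1,095.59 − $111,500 = $46,264.96.
Offer 2: at 9.85% the monthly rate is 0.0082083, so the payment is 111,500 × 0.0082083 / (1 − 1.0082083^−120) = $1,464.23.
Total interest on Offer 2 = 120 × $1,464.23 − $111,500 = $64,207.60.
Offer 1 is lower by $17,942.64.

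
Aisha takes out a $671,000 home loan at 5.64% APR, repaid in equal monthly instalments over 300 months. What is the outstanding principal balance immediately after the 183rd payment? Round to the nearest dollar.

$375,246

With monthly rate i = 5.64%/12 = 0.0047000, the balance after k of n payments is P · [(1+i)^n − (1+i)^k] / [(1+i)^n − 1].
(1+0.0047000)^300 = 4.08244815 and (1+0.0047000)^183 = 2.35863975, so the balance is 671,000 × (4.08244815 − 2.35863975) / (4.08244815 − 1) = $375,245.71.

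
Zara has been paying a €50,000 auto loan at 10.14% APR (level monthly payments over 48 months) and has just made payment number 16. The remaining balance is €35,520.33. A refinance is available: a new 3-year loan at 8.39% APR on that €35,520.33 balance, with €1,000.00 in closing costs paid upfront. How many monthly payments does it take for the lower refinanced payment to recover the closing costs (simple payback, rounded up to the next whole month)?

7 months

Current payment = 50,000 × 10.14%/12 / (1 − (1+0.0084500)^−48) = €1,271.49.
Refinanced payment = 35,520.33 × 0.0069917 / (1 − (1+0.0069917)^−36) = €1,119.48.
Monthly savings = €1,271.49 − €1,119.48 = €152.01.
Break-even = €1,000.00 / €152.01 = 6.58 → 7 months.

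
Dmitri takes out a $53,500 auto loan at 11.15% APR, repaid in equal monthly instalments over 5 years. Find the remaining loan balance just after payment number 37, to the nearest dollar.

$24,071

With monthly rate i = 11.15%/12 = 0.0092917, the balance after k of n payments is P · [(1+i)^n − (1+i)^k] / [(1+i)^n − 1].
(1+0.0092917)^60 = 1.74181188 and (1+0.0092917)^37 = 1.40804792, so the balance is 53,500 × (1.74181188 − 1.40804792) / (1.74181188 − 1) = $24,071.29.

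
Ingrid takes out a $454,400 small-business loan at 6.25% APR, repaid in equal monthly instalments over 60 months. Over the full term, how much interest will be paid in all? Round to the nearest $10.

$75,860

At 6.25% the monthly rate is 0.0052083, so the payment is 454,400 × 0.0052083 / (1 − 1.0052083^−60) = $8,837.74.
Total paid = 60 × $8,837.74 = $530,264.40; interest = $530,264.40 − $454,400 = $75,864.40.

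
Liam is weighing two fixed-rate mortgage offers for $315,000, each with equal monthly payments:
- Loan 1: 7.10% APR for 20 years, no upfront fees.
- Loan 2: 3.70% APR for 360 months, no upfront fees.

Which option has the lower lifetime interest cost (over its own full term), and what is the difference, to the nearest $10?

Loan 2 by $68,710

Loan 1: at 7.10% the monthly rate is 0.0059167, so the payment is 315,000 × 0.0059167 / (1 − 1.0059167^−240) = $2,461.14.
Total interest on Loan 1 = 240 × $2,461.14 − $315,000 = $275,673.60.
Loan 2: at 3.70% the monthly rate is 0.0030833, so the payment is 315,000 × 0.0030833 / (1 − 1.0030833^−360) = $1,449.89.
Total interest on Loan 2 = 360 × $1,449.89 − $315,000 = $206,960.40.
Loan 2 is lower by $68,713.20.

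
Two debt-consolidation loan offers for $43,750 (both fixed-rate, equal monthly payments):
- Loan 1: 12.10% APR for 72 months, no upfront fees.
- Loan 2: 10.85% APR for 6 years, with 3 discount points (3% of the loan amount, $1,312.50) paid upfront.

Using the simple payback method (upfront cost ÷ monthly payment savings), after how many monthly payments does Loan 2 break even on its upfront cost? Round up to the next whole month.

47 months

Loan 1: monthly rate = 12.1%/12 = 0.0100833; payment = 43,750 × 0.0100833 / (1 − (1+0.0100833)^−72) = $857.60.
Loan 2: at 10.85% the monthly rate is 0.0090417, so the payment is 43,750 × 0.0090417 / (1 − 1.0090417^−72) = $829.38.
Monthly savings = $857.60 − $829.38 = $28.22.
Break-even = $1,312.50 / $28.22 = 46.51 → 47 months.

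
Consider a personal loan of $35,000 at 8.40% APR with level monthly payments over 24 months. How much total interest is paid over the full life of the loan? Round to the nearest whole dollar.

At 8.40% the monthly rate is 0.0070000, so the payment is 35,000 × 0.0070000 / (1 − 1.0070000^−24) = $1,589.35.
Total paid = 24 × $1,589.35 = $38,144.40; interest = $38,144.40 − $35,000 = $3,144.40.

$3,144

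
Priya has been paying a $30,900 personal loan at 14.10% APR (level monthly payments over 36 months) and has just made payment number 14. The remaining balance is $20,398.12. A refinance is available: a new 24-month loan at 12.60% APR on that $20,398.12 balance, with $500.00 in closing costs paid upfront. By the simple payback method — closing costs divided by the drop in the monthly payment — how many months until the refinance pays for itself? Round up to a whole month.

6 months

Current payment = 30,900 × 14.1%/12 / (1 − (1+0.0117500)^−36) = $1,057.59.
Refinanced payment = 20,398.12 × 0.0105000 / (1 − (1+0.0105000)^−24) = $965.94.
Monthly savings = $1,057.59 − $965.94 = $91.65.
Break-even = $500.00 / $91.65 = 5.46 → 6 months.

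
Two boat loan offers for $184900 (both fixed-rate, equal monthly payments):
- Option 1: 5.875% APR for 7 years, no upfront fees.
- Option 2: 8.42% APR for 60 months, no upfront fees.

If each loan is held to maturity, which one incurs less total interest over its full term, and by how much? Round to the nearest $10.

Option 1 by $1,220

Option 1: at 5.875% the monthly rate is 0.0048958, so the payment is 184,900 × 0.0048958 / (1 − 1.0048958^−84) = $2,690.06.
Total interest on Option 1 = 84 × $2,690.06 − $184,900 = $41,065.04.
Option 2: at 8.42% the monthly rate is 0.0070167, so the payment is 184,900 × 0.0070167 / (1 − 1.0070167^−60) = $3,786.38.
Total interest on Option 2 = 60 × $3,786.38 − $184,900 = $42,282.80.
Option 1 is lower by $1,217.76.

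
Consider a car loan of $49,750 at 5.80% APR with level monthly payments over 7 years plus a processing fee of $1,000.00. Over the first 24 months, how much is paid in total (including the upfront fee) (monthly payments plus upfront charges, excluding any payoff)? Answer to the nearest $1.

$18,328

At 5.80% the monthly rate is 0.0048333, so the payment is 49,750 × 0.0048333 / (1 − 1.0048333^−84) = $722.02.
Total outlay = 24 × $722.02 + $1,000.00 = $18,328.48.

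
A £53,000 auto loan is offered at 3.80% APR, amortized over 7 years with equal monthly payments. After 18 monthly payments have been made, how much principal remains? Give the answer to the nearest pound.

£42,797

With monthly rate i = 3.8%/12 = 0.0031667, the balance after k of n payments is P · [(1+i)^n − (1+i)^k] / [(1+i)^n − 1].
(1+0.0031667)^84 = 1.30418682 and (1+0.0031667)^18 = 1.05856047, so the balance is 53,000 × (1.30418682 − 1.05856047) / (1.30418682 − 1) = £42,796.71.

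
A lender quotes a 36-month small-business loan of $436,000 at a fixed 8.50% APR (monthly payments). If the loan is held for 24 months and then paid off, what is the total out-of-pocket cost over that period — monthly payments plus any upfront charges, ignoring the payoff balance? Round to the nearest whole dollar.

Monthly rate = 8.5%/12 = 0.0070833; payment = 436,000 × 0.0070833 / (1 − (1+0.0070833)^−36) = $13,763.45.
Total outlay = 24 × $13,763.45 = $330,322.80.

$330,323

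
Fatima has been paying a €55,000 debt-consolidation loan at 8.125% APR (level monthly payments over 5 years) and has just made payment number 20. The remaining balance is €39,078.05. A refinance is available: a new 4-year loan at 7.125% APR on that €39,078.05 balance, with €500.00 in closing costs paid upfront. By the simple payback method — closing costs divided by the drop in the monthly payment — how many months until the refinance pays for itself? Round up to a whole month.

3 months

Current payment = 55,000 × 8.125%/12 / (1 − (1+0.0067708)^−60) = €1,118.49.
Refinanced payment = 39,078.05 × 0.0059375 / (1 − (1+0.0059375)^−48) = €938.04.
Monthly savings = €1,118.49 − €938.04 = €180.45.
Break-even = €500.00 / €180.45 = 2.77 → 3 months.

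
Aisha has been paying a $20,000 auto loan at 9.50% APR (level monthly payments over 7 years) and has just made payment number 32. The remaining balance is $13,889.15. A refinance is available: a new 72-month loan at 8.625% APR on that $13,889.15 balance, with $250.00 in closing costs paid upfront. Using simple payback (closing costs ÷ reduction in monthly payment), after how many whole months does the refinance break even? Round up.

4 months

Current payment = 20,000 × 9.5%/12 / (1 − (1+0.0079167)^−84) = $326.88.
Refinanced payment = 13,889.15 × 0.0071875 / (1 − (1+0.0071875)^−72) = $247.78.
Monthly savings = $326.88 − $247.78 = $79.10.
Break-even = $250.00 / $79.10 = 3.16 → 4 months.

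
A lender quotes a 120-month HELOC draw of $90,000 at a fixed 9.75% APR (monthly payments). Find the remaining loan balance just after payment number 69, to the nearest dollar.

With monthly rate i = 9.75%/12 = 0.0081250, the balance after k of n payments is P · [(1+i)^n − (1+i)^k] / [(1+i)^n − 1].
(1+0.0081250)^120 = 2.64074319 and (1+0.0081250)^69 = 1.74780327, so the balance is 90,000 × (2.64074319 − 1.74780327) / (2.64074319 − 1) = $48,980.60.

$48,981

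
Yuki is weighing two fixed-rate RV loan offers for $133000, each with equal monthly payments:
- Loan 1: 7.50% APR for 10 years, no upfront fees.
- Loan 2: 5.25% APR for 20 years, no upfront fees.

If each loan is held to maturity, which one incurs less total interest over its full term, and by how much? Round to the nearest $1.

Loan 1 by $25,643

Loan 1: monthly rate = 7.5%/12 = 0.0062500; payment = 133,000 × 0.0062500 / (1 − (1+0.0062500)^−120) = $1,578.73.
Total interest on Loan 1 = 120 × $1,578.73 − $133,000 = $56,447.60.
Loan 2: at 5.25% the monthly rate is 0.0043750, so the payment is 133,000 × 0.0043750 / (1 − 1.0043750^−240) = $896.21.
Total interest on Loan 2 = 240 × $896.21 − $133,000 = $82,090.40.
Loan 1 is lower by $25,642.80.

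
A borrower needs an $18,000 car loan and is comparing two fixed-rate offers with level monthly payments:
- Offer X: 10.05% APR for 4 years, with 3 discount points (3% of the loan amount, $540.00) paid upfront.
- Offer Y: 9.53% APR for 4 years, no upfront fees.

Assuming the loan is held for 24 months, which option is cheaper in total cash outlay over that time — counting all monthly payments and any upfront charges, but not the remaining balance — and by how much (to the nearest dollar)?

Offer X: at 10.05% the monthly rate is 0.0083750, so the payment is 18,000 × 0.0083750 / (1 − 1.0083750^−48) = $456.96.
Offer Y: at 9.53% the monthly rate is 0.0079417, so the payment is 18,000 × 0.0079417 / (1 − 1.0079417^−48) = $452.47.
Over 24 months: Offer X costs 24 × $456.96 + $540.00 = $11,507.04; Offer Y costs 24 × $452.47 = $10,859.28.
Offer Y is cheaper by $11,507.04 − $10,859.28 = $647.76.

Offer Y by $648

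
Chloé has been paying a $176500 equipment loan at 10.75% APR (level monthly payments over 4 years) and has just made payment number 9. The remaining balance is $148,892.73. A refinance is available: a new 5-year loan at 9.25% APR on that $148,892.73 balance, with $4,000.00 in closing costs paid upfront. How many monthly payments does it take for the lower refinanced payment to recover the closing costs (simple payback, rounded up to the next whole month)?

Current payment = 176,500 × 10.75%/12 / (1 − (1+0.0089583)^−48) = $4,540.34.
Refinanced payment = 148,892.73 × 0.0077083 / (1 − (1+0.0077083)^−60) = $3,108.87.
Monthly savings = $4,540.34 − $3,108.87 = $1,431.47.
Break-even = $4,000.00 / $1,431.47 = 2.79 → 3 months.

3 months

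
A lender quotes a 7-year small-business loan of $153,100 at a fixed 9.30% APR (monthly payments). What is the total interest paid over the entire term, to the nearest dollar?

$55,775

Monthly rate = 9.3%/12 = 0.0077500; payment = 153,100 × 0.0077500 / (1 − (1+0.0077500)^−84) = $2,486.61.
Total paid = 84 × $2,486.61 = $208,875.24; interest = $208,875.24 − $153,100 = $55,775.24.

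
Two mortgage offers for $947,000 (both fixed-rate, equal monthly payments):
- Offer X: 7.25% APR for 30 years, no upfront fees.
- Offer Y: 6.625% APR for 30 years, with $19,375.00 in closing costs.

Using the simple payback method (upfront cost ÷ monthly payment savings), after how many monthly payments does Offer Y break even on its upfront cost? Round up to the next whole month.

Offer X: monthly rate = 7.25%/12 = 0.0060417; payment = 947,000 × 0.0060417 / (1 − (1+0.0060417)^−360) = $6,460.21.
Offer Y: at 6.625% the monthly rate is 0.0055208, so the payment is 947,000 × 0.0055208 / (1 − 1.0055208^−360) = $6,063.74.
Monthly savings = $6,460.21 − $6,063.74 = $396.47.
Break-even = $19,375.00 / $396.47 = 48.87 → 49 months.

49 months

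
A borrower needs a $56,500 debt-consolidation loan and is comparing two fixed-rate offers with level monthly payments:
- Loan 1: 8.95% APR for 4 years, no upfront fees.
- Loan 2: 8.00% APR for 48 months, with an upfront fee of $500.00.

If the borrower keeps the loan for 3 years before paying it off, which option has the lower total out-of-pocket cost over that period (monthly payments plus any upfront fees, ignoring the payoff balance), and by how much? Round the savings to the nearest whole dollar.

Loan 1: at 8.95% the monthly rate is 0.0074583, so the payment is 56,500 × 0.0074583 / (1 − 1.0074583^−48) = $1,404.66.
Loan 2: at 8.00% the monthly rate is 0.0066667, so the payment is 56,500 × 0.0066667 / (1 − 1.0066667^−48) = $1,379.33.
Over 36 months: Loan 1 costs 36 × $1,404.66 = $50,567.76; Loan 2 costs 36 × $1,379.33 + $500.00 = $50,155.88.
Loan 2 is cheaper by $50,567.76 − $50,155.88 = $411.88.

Loan 2 by $412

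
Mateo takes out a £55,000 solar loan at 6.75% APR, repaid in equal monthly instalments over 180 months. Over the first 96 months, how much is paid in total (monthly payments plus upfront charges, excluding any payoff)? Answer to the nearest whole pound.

Monthly rate = 6.75%/12 = 0.0056250; payment = 55,000 × 0.0056250 / (1 − (1+0.0056250)^−180) = £486.70.
Total outlay = 96 × £486.70 = £46,723.20.

£46,723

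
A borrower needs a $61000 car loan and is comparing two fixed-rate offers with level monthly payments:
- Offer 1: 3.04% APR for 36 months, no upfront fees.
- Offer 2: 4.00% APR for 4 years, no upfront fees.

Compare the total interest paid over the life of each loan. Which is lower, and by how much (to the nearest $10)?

Offer 1 by $2,210

Offer 1: at 3.04% the monthly rate is 0.0025333, so the payment is 61,000 × 0.0025333 / (1 − 1.0025333^−36) = $1,775.03.
Total interest on Offer 1 = 36 × $1,775.03 − $61,000 = $2,901.08.
Offer 2: at 4.00% the monthly rate is 0.0033333, so the payment is 61,000 × 0.0033333 / (1 − 1.0033333^−48) = $1,377.32.
Total interest on Offer 2 = 48 × $1,377.32 − $61,000 = $5,111.36.
Offer 1 is lower by $2,210.28.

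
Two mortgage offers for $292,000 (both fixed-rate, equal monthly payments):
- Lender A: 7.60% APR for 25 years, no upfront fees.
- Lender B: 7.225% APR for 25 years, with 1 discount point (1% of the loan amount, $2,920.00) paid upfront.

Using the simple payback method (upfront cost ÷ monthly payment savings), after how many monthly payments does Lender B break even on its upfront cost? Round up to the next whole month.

42 months

Lender A: monthly rate = 7.6%/12 = 0.0063333; payment = 292,000 × 0.0063333 / (1 − (1+0.0063333)^−300) = $2,176.88.
Lender B: monthly rate = 7.225%/12 = 0.0060208; payment = 292,000 × 0.0060208 / (1 − (1+0.0060208)^−300) = $2,105.90.
Monthly savings = $2,176.88 − $2,105.90 = $70.98.
Break-even = $2,920.00 / $70.98 = 41.14 → 42 months.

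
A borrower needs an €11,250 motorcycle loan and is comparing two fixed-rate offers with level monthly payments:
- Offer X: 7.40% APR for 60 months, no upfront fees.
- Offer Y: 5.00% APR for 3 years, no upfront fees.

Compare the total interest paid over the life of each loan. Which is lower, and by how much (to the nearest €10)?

Offer X: monthly rate = 7.4%/12 = 0.0061667; payment = 11,250 × 0.0061667 / (1 − (1+0.0061667)^−60) = €224.89.
Total interest on Offer X = 60 × €224.89 − €11,250 = €2,243.40.
Offer Y: monthly rate = 5%/12 = 0.0041667; payment = 11,250 × 0.0041667 / (1 − (1+0.0041667)^−36) = €337.17.
Total interest on Offer Y = 36 × €337.17 − €11,250 = €888.12.
Offer Y is lower by €1,355.28.

Offer Y by €1,360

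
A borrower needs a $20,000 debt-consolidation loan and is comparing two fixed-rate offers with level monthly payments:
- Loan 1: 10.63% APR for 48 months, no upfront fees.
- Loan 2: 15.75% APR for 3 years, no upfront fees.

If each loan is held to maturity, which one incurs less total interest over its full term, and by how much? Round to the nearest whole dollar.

Loan 1 by $585

Loan 1: at 10.63% the monthly rate is 0.0088583, so the payment is 20,000 × 0.0088583 / (1 − 1.0088583^−48) = $513.32.
Total interest on Loan 1 = 48 × $513.32 − $20,000 = $4,639.36.
Loan 2: monthly rate = 15.75%/12 = 0.0131250; payment = 20,000 × 0.0131250 / (1 − (1+0.0131250)^−36) = $700.67.
Total interest on Loan 2 = 36 × $700.67 − $20,000 = $5,224.12.
Loan 1 is lower by $584.76.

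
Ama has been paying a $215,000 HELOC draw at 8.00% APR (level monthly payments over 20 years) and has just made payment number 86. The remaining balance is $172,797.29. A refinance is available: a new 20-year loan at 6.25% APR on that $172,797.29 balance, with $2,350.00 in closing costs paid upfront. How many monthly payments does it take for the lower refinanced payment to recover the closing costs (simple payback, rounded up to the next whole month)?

Current payment = 215,000 × 8%/12 / (1 − (1+0.0066667)^−240) = $1,798.35.
Refinanced payment = 172,797.29 × 0.0052083 / (1 − (1+0.0052083)^−240) = $1,263.02.
Monthly savings = $1,798.35 − $1,263.02 = $535.33.
Break-even = $2,350.00 / $535.33 = 4.39 → 5 months.

5 months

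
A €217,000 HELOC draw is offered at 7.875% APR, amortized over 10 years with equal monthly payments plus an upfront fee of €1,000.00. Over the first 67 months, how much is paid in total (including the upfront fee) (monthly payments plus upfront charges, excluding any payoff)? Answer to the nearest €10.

At 7.875% the monthly rate is 0.0065625, so the payment is 217,000 × 0.0065625 / (1 − 1.0065625^−120) = €2,618.50.
Total outlay = 67 × €2,618.50 + €1,000.00 = €176,439.50.

€176,440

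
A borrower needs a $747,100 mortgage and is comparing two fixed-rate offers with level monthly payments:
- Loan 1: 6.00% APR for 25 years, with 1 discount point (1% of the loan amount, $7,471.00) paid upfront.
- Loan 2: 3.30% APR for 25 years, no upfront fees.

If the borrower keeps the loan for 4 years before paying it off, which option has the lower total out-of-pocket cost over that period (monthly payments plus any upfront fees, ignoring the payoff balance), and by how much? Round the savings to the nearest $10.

Loan 2 by $62,820

Loan 1: at 6.00% the monthly rate is 0.0050000, so the payment is 747,100 × 0.0050000 / (1 − 1.0050000^−300) = $4,813.58.
Loan 2: at 3.30% the monthly rate is 0.0027500, so the payment is 747,100 × 0.0027500 / (1 − 1.0027500^−300) = $3,660.50.
Over 48 months: Loan 1 costs 48 × $4,813.58 + $7,471.00 = $238,522.84; Loan 2 costs 48 × $3,660.50 = $175,704.00.
Loan 2 is cheaper by $238,522.84 − $175,704.00 = $62,818.84.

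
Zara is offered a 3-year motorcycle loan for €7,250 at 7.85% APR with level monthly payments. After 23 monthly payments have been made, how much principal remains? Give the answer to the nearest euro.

€2,816

With monthly rate i = 7.85%/12 = 0.0065417, the balance after k of n payments is P · [(1+i)^n − (1+i)^k] / [(1+i)^n − 1].
(1+0.0065417)^36 = 1.26457116 and (1+0.0065417)^23 = 1.16179747, so the balance is 7,250 × (1.26457116 − 1.16179747) / (1.26457116 − 1) = €2,816.29.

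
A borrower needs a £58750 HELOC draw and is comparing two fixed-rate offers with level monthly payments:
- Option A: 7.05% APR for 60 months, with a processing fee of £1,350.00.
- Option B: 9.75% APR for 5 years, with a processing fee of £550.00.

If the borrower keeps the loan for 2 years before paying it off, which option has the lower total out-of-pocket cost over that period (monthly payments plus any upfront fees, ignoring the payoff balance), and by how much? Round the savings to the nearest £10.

Option A by £1,030

Option A: monthly rate = 7.05%/12 = 0.0058750; payment = 58,750 × 0.0058750 / (1 − (1+0.0058750)^−60) = £1,164.71.
Option B: at 9.75% the monthly rate is 0.0081250, so the payment is 58,750 × 0.0081250 / (1 − 1.0081250^−60) = £1,241.05.
Over 24 months: Option A costs 24 × £1,164.71 + £1,350.00 = £29,303.04; Option B costs 24 × £1,241.05 + £550.00 = £30,335.20.
Option A is cheaper by £30,335.20 − £29,303.04 = £1,032.16.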